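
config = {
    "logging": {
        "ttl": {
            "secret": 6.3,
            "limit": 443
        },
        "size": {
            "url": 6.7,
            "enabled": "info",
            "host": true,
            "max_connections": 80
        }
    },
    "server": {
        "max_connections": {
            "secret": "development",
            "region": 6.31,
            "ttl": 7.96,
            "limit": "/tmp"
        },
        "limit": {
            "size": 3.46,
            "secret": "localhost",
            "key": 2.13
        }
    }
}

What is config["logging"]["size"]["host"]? True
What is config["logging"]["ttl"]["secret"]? 6.3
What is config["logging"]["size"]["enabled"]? "info"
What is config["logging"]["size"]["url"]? 6.7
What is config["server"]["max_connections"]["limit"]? "/tmp"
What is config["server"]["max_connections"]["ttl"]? 7.96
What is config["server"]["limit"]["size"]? 3.46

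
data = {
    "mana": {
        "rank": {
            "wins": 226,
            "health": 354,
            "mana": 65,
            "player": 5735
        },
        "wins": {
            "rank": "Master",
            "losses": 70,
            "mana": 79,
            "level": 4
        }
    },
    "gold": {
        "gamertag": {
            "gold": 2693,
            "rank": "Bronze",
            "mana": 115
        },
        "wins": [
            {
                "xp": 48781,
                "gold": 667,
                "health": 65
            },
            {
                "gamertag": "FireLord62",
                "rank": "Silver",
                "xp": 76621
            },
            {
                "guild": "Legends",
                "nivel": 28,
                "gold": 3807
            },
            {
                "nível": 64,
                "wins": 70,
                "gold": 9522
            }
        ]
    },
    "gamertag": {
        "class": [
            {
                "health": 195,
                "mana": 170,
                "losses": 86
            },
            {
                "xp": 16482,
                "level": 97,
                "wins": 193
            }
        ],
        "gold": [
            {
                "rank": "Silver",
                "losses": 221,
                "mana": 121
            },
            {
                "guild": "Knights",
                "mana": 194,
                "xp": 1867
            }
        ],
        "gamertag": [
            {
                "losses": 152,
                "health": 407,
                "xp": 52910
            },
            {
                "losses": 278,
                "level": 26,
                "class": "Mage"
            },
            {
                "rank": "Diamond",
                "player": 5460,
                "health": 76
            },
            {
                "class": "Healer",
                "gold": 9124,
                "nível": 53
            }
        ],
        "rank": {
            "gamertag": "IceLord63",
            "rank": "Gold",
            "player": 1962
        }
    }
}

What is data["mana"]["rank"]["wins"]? 226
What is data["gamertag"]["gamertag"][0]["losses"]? 152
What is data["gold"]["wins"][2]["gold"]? 3807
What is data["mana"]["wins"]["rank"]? "Master"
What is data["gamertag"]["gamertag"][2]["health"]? 76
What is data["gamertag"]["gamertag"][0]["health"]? 407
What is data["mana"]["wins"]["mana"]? 79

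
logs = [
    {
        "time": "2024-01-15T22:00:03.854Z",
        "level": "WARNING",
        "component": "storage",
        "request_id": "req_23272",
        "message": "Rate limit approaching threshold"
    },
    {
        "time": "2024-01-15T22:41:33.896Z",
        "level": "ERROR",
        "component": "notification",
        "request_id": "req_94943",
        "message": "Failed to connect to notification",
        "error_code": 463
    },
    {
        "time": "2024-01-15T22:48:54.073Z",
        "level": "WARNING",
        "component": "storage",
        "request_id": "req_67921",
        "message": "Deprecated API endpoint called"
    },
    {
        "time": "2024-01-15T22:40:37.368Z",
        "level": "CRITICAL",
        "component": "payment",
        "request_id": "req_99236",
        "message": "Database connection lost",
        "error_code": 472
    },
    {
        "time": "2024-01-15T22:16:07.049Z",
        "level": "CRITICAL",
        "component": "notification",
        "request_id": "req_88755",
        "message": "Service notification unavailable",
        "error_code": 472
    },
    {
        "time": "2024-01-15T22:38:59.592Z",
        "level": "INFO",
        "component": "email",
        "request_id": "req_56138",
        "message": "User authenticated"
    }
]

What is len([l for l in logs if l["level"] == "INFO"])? 1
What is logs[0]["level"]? "WARNING"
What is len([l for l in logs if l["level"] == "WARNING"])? 2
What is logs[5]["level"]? "INFO"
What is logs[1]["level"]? "ERROR"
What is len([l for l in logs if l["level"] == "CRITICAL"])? 2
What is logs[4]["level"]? "CRITICAL"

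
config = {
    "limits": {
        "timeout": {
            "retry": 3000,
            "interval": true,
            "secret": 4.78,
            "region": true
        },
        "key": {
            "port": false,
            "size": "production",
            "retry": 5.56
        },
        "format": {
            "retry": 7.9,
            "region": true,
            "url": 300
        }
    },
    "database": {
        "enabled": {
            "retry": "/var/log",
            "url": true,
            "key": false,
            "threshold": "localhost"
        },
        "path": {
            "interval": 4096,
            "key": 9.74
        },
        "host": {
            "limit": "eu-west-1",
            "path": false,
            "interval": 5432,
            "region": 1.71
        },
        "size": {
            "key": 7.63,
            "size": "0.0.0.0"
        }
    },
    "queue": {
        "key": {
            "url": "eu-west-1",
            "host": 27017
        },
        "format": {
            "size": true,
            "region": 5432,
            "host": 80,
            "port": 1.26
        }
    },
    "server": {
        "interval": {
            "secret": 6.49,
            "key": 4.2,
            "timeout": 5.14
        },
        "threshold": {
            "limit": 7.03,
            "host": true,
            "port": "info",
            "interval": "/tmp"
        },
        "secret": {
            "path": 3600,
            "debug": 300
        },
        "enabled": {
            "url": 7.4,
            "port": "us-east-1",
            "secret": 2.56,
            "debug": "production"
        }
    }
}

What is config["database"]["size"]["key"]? 7.63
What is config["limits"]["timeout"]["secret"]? 4.78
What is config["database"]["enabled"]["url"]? True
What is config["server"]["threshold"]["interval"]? "/tmp"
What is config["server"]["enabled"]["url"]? 7.4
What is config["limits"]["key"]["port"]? False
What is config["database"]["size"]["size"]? "0.0.0.0"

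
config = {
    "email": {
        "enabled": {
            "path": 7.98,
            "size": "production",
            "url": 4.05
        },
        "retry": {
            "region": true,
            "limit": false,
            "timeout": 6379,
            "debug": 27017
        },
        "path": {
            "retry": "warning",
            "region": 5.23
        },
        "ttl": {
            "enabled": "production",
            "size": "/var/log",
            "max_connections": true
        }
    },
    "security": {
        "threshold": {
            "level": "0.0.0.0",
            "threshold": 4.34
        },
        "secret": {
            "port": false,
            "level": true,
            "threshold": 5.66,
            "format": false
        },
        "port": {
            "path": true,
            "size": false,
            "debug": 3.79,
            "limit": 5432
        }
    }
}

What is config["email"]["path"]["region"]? 5.23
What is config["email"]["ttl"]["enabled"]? "production"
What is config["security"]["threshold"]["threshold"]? 4.34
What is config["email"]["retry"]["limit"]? False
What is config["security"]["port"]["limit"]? 5432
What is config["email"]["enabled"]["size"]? "production"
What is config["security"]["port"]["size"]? False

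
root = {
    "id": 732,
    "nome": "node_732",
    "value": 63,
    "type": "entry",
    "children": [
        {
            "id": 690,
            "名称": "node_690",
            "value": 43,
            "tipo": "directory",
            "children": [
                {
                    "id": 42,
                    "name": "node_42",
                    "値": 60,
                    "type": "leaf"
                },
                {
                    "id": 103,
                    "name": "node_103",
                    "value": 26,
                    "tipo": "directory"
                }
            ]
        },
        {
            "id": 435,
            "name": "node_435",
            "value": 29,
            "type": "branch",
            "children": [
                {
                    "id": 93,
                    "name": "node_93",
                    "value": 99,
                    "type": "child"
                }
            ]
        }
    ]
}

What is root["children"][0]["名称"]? "node_690"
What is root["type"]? "entry"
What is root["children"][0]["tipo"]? "directory"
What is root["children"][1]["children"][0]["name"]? "node_93"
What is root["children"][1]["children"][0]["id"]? 93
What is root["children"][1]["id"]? 435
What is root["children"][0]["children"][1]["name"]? "node_103"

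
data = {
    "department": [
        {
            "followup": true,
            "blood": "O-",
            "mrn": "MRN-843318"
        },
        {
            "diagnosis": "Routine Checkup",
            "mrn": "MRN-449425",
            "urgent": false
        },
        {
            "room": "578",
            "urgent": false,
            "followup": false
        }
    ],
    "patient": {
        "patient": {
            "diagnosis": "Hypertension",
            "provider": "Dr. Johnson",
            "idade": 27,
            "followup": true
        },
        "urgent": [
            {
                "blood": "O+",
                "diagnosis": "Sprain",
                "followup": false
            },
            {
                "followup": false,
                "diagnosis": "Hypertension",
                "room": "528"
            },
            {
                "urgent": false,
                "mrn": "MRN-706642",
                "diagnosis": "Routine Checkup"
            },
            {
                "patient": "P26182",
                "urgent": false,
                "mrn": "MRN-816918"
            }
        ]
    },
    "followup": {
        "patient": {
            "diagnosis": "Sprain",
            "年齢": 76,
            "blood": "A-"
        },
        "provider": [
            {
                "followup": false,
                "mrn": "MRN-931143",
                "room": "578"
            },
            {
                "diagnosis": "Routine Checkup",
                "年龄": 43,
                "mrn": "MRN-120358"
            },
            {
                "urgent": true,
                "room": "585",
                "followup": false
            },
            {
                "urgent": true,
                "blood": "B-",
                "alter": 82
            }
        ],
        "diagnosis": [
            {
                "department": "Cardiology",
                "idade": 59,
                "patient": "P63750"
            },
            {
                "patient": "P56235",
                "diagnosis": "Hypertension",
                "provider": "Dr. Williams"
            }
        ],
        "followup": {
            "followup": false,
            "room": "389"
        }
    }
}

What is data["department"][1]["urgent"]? False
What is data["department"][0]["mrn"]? "MRN-843318"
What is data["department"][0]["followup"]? True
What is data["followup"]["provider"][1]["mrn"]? "MRN-120358"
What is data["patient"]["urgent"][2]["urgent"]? False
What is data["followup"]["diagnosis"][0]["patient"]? "P63750"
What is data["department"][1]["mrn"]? "MRN-449425"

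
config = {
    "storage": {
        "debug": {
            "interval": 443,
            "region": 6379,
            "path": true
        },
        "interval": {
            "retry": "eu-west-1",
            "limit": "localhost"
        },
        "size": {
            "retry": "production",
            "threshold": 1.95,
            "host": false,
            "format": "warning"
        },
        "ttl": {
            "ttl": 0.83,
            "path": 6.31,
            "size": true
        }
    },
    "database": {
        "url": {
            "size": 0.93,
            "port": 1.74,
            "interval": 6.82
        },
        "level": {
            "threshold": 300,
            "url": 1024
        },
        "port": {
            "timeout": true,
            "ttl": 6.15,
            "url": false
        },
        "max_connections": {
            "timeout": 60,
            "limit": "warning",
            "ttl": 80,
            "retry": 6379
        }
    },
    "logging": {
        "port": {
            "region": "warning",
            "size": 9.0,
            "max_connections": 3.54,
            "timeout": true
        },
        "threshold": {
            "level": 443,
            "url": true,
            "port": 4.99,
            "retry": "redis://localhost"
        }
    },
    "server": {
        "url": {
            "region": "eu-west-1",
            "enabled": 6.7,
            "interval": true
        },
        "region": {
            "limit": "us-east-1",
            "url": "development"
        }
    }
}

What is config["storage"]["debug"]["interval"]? 443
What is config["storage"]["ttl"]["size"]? True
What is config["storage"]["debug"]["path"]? True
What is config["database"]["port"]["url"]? False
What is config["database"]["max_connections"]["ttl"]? 80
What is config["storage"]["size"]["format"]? "warning"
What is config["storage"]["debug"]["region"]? 6379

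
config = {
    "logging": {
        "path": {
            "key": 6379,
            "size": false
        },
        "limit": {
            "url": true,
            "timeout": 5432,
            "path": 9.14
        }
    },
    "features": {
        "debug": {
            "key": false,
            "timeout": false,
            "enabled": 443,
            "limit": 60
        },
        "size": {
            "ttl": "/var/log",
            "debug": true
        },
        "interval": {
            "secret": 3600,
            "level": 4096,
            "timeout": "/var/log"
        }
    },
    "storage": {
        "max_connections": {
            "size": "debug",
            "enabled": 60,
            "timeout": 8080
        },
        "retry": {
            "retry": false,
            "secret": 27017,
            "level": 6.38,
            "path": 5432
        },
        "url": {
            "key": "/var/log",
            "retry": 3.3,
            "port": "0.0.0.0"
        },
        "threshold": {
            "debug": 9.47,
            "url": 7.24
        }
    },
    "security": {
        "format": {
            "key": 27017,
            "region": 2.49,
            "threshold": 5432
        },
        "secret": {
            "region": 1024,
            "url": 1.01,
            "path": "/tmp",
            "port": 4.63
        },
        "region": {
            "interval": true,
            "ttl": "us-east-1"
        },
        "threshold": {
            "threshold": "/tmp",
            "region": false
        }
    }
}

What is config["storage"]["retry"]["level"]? 6.38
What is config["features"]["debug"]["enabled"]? 443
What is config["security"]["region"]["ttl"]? "us-east-1"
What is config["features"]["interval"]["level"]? 4096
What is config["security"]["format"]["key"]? 27017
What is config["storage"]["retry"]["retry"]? False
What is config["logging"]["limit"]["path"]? 9.14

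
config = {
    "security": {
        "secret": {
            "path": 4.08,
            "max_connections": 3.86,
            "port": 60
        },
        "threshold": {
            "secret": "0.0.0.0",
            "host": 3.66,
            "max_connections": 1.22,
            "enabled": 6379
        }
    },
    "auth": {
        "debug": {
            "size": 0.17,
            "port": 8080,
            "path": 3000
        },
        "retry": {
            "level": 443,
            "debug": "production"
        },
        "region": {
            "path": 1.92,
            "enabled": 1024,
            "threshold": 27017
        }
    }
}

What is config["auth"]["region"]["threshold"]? 27017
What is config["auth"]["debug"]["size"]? 0.17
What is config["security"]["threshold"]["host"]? 3.66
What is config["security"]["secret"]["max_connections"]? 3.86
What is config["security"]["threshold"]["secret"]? "0.0.0.0"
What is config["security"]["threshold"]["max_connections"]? 1.22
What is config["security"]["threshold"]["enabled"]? 6379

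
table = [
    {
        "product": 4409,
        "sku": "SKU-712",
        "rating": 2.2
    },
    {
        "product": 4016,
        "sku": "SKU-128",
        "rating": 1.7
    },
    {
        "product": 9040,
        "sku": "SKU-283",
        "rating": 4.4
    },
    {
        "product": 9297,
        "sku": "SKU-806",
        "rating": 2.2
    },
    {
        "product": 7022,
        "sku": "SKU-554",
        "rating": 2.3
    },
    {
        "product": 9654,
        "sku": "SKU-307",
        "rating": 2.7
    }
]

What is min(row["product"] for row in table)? 4016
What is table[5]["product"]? 9654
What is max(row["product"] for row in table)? 9654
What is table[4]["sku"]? "SKU-554"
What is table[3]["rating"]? 2.2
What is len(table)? 6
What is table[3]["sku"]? "SKU-806"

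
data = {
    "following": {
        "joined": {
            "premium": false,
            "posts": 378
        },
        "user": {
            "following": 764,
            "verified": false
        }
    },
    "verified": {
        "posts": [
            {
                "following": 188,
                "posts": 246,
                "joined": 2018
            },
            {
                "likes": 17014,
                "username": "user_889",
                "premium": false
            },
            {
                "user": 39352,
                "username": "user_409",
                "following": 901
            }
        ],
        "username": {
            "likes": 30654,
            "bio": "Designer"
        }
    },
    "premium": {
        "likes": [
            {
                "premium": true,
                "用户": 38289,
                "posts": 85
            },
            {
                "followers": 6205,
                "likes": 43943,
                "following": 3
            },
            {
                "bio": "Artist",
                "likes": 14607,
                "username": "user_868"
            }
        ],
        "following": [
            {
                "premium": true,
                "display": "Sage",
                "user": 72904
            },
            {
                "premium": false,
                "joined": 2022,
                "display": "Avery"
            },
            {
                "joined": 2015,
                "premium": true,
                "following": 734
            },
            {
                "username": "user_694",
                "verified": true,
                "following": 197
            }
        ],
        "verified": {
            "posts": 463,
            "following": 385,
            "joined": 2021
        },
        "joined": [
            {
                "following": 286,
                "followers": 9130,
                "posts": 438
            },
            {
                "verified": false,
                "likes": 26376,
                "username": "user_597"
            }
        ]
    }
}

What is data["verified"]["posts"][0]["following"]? 188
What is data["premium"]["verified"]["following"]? 385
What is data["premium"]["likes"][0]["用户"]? 38289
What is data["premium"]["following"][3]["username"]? "user_694"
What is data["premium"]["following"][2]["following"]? 734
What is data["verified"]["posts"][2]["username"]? "user_409"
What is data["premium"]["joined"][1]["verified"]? False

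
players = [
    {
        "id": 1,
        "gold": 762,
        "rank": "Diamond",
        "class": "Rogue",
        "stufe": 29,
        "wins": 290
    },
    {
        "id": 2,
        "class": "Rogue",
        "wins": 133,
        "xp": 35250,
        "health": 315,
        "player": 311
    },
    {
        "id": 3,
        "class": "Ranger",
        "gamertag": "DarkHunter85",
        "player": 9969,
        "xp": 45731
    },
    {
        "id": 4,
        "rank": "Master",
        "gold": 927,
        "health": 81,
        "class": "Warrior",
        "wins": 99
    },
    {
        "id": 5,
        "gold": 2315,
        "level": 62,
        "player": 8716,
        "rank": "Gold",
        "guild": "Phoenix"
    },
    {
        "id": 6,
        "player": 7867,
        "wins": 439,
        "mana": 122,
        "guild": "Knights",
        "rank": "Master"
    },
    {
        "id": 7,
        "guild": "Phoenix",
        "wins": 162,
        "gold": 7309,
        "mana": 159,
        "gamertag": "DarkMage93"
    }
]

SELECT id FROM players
[1, 2, 3, 4, 5, 6, 7]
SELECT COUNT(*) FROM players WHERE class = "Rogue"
2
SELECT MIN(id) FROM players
1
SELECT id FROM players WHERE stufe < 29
[]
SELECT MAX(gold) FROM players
7309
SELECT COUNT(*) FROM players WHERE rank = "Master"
2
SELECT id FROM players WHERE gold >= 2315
[5, 7]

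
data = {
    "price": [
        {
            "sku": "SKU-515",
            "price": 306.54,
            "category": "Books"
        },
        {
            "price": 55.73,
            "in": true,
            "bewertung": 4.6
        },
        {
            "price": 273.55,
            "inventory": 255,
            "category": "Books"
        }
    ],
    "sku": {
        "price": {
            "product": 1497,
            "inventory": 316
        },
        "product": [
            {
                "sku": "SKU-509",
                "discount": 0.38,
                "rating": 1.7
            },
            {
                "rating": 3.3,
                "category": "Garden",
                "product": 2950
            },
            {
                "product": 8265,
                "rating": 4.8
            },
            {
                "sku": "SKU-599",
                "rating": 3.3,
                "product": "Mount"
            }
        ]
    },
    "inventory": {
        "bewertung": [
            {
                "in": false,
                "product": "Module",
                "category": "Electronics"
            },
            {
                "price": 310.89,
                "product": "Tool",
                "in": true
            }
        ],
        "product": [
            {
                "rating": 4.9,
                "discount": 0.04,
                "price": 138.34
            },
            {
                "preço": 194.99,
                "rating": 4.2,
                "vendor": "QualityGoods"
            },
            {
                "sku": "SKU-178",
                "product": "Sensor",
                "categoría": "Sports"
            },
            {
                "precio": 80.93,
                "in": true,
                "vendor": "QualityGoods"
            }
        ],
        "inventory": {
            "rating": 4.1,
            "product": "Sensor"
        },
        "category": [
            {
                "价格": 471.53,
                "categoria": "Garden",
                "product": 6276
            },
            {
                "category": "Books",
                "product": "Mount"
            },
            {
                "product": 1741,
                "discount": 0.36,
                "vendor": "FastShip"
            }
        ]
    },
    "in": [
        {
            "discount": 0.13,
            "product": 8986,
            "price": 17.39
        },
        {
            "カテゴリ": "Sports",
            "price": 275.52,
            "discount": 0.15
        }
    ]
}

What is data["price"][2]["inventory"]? 255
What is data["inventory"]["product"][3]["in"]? True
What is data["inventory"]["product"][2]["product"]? "Sensor"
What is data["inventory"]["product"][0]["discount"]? 0.04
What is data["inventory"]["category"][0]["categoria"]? "Garden"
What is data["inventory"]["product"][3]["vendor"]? "QualityGoods"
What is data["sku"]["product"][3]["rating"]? 3.3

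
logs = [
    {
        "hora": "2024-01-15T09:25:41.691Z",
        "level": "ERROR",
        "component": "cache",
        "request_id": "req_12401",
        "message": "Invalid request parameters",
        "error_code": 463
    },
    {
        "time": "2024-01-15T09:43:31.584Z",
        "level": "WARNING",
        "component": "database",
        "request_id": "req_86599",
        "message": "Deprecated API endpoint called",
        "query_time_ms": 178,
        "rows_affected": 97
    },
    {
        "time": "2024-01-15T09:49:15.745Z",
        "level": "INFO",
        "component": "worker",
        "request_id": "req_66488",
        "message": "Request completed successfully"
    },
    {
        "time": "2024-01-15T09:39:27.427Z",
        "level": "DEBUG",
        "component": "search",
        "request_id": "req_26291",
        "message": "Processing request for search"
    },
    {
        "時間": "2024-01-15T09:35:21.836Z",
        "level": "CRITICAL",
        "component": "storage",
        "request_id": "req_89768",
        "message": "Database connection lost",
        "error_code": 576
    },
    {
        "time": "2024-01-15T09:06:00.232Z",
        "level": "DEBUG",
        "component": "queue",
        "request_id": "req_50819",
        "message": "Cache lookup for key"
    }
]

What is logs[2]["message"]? "Request completed successfully"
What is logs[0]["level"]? "ERROR"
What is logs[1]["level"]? "WARNING"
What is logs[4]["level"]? "CRITICAL"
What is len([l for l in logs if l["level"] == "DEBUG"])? 2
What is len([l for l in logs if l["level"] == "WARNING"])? 1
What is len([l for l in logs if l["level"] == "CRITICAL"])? 1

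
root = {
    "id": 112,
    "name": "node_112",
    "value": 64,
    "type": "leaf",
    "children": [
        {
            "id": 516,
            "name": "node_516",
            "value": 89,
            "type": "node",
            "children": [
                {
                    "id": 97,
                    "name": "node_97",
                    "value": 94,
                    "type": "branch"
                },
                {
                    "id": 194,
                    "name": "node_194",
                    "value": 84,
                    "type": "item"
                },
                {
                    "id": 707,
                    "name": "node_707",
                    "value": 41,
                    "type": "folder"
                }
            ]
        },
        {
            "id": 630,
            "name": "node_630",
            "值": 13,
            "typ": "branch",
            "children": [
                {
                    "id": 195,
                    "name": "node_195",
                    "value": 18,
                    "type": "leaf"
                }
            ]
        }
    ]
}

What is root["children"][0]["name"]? "node_516"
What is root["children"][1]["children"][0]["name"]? "node_195"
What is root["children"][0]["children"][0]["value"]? 94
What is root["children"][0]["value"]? 89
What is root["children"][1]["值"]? 13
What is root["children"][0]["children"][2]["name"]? "node_707"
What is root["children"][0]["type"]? "node"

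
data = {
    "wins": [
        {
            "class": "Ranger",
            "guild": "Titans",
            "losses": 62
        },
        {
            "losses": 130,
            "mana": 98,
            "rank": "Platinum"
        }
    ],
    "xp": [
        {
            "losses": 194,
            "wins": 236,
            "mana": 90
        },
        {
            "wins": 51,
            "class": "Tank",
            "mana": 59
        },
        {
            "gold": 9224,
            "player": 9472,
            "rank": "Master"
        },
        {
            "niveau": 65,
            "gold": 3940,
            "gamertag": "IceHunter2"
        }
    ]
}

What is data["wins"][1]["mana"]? 98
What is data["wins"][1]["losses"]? 130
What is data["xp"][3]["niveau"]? 65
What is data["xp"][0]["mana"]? 90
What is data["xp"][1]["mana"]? 59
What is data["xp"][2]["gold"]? 9224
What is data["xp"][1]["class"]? "Tank"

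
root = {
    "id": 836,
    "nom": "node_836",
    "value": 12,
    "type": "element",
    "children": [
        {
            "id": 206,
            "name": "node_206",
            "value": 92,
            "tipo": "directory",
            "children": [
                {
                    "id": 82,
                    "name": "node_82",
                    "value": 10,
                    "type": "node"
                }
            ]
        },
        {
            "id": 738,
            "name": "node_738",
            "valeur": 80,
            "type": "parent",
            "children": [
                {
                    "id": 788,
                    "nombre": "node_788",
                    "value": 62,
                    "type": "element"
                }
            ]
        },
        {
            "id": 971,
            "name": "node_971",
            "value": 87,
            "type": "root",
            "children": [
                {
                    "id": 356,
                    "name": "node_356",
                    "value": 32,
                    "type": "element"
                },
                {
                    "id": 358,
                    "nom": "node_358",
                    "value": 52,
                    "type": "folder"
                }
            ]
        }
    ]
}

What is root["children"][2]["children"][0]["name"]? "node_356"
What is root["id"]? 836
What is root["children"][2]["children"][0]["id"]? 356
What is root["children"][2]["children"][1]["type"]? "folder"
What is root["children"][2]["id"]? 971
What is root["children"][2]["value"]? 87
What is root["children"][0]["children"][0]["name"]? "node_82"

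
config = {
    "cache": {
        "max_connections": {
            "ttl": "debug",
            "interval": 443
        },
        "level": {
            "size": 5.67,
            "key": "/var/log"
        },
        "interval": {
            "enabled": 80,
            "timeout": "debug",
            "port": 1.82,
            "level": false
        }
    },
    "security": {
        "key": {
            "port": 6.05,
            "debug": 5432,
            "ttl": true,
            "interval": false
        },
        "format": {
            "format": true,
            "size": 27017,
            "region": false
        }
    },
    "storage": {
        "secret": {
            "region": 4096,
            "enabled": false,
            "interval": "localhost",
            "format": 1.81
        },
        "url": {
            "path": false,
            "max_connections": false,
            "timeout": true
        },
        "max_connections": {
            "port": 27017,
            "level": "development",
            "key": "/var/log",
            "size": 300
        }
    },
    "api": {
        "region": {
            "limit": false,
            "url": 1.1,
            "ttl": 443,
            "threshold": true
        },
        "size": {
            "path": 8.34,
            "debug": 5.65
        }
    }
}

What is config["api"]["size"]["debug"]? 5.65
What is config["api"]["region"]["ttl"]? 443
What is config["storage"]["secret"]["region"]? 4096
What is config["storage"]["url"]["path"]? False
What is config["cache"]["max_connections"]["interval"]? 443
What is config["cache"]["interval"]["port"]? 1.82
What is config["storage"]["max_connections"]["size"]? 300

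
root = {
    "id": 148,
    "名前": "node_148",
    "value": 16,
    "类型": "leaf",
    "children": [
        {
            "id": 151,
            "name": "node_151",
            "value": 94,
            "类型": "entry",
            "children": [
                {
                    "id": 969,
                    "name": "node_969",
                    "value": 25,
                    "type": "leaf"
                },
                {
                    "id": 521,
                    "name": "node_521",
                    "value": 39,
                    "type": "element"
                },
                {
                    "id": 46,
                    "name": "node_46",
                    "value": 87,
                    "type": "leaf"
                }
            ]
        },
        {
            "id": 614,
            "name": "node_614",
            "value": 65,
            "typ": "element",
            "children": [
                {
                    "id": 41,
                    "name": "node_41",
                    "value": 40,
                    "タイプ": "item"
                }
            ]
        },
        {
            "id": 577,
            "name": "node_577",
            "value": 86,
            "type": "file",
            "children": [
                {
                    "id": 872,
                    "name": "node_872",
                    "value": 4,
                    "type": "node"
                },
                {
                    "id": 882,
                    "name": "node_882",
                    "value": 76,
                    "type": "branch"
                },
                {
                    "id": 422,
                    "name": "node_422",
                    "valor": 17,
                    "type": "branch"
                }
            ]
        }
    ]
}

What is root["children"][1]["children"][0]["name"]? "node_41"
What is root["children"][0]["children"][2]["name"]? "node_46"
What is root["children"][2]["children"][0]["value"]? 4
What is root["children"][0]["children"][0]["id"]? 969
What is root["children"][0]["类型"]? "entry"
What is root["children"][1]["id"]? 614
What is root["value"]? 16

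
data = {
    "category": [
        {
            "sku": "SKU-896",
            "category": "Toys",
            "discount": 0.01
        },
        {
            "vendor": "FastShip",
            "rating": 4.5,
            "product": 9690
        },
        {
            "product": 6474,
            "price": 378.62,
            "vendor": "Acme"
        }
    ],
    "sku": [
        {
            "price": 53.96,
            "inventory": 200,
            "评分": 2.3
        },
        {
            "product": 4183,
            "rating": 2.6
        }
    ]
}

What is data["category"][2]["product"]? 6474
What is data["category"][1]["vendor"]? "FastShip"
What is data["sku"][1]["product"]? 4183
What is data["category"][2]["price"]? 378.62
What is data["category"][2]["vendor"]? "Acme"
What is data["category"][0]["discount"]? 0.01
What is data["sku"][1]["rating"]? 2.6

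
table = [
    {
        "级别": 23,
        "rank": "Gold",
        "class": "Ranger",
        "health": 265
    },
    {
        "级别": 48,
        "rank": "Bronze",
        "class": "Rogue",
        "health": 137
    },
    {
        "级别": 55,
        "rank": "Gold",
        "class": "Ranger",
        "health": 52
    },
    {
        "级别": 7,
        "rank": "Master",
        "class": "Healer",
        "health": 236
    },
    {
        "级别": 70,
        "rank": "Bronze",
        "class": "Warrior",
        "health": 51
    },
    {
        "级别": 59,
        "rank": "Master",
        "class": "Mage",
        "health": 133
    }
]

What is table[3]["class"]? "Healer"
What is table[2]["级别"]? 55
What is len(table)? 6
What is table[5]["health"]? 133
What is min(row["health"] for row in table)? 51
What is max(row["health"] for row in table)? 265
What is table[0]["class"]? "Ranger"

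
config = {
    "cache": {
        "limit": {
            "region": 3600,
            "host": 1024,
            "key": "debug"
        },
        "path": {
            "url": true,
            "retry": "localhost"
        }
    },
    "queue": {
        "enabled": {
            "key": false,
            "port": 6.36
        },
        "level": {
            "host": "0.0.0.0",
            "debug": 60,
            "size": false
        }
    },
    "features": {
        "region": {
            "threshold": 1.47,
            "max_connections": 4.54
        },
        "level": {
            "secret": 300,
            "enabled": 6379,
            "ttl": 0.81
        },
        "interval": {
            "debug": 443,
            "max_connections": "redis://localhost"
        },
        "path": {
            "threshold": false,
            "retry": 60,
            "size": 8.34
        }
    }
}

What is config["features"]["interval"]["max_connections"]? "redis://localhost"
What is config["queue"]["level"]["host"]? "0.0.0.0"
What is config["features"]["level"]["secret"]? 300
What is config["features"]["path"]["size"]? 8.34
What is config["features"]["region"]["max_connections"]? 4.54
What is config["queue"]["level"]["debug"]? 60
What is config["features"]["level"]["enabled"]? 6379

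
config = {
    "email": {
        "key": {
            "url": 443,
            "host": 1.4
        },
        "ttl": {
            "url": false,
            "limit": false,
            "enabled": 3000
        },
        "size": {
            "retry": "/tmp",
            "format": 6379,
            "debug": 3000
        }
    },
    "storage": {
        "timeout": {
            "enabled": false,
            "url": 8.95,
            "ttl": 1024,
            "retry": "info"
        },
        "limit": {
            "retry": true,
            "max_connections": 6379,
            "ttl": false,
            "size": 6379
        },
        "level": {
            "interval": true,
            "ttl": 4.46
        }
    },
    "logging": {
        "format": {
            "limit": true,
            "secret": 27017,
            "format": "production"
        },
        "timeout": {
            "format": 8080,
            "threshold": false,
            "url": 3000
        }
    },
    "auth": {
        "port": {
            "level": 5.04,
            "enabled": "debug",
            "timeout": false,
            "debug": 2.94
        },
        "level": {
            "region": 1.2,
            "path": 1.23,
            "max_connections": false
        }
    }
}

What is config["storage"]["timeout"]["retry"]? "info"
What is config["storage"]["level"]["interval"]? True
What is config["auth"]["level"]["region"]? 1.2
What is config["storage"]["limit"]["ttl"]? False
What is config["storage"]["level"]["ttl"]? 4.46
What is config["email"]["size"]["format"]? 6379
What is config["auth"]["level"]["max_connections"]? False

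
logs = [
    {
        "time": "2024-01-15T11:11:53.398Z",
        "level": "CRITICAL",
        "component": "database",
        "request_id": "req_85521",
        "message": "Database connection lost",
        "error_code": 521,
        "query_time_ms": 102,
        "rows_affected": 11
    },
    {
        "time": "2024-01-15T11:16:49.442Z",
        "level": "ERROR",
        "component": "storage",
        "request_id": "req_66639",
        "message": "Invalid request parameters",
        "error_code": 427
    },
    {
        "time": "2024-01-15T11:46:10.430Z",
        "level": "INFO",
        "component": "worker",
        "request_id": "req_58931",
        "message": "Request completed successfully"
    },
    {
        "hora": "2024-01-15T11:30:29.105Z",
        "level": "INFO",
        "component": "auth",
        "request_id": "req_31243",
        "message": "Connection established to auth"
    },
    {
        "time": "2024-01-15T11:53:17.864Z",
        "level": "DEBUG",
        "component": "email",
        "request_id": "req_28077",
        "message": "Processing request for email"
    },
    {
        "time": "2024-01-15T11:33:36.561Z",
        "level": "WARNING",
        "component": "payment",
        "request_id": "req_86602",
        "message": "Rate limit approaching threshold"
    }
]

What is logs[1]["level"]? "ERROR"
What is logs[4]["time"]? "2024-01-15T11:53:17.864Z"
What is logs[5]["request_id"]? "req_86602"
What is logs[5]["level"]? "WARNING"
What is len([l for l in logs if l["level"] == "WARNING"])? 1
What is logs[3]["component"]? "auth"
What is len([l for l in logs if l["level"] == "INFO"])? 2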